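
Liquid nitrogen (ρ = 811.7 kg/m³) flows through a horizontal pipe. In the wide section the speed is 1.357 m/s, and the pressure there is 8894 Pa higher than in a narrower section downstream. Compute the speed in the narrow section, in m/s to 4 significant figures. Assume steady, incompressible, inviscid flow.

v₂ ≈ 4.874 m/s

With h₁ = h₂, rearranging Bernoulli gives v₂ = √(v₁² + 2ΔP/ρ).
v₂ = √(1.357² + 2·8894/811.7) = √(1.841 + 21.91) = 4.874 m/s.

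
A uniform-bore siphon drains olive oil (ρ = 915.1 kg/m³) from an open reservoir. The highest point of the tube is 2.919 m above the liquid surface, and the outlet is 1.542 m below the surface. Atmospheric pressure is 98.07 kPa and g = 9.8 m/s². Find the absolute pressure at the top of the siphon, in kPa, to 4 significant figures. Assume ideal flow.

Bernoulli surface→outlet gives ½v² = g·h_out, so v = √(2·9.8·1.542) = 5.498 m/s.
The bore is uniform, so the speed at the crest is the same v. Bernoulli surface→crest: P_atm = P_top + ½ρv² + ρg·h_top.
P_top = 98070 − ½·915.1·5.498² − 915.1·9.8·2.919 = 58060 Pa.

P_top ≈ 58.06 kPa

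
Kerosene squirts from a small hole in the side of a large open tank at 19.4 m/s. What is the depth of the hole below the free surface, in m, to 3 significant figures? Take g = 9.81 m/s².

h ≈ 19.2 m

Inverting v = √(2gh) gives h = v² / 2g.
h = 19.4²/(2·9.81) = 376/19.62 = 19.2 m.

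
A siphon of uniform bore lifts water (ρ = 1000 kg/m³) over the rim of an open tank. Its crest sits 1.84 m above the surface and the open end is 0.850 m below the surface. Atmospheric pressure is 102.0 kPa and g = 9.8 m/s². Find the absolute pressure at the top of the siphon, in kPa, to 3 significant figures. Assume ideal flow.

From the surface to the outlet (both open to atmosphere, surface at rest): v = √(2g·h_out) = √(2·9.8·0.850) = 4.08 m/s.
The bore is uniform, so the speed at the crest is the same v. Bernoulli surface→crest: P_atm = P_top + ½ρv² + ρg·h_top.
P_top = 102000 − ½·1000·4.08² − 1000·9.8·1.84 = 75600 Pa.

P_top ≈ 75.6 kPa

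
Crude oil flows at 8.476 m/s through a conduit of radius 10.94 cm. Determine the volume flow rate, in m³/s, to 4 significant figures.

Q = A·v = 0.03760 m² × 8.476 m/s = 0.3187 m³/s.

Q ≈ 0.3187 m³/s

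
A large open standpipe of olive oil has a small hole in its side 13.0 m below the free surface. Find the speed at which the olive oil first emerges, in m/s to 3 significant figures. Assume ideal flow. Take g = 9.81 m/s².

Torricelli's result v = √(2gh) gives v = √(2·9.81·13.0) = 16.0 m/s.

16.0 m/s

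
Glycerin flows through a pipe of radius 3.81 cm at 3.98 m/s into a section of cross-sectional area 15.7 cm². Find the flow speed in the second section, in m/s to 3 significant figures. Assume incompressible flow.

v₂ ≈ 11.6 m/s

Continuity gives A₁v₁ = A₂v₂, so v₂ = (45.6 cm²)/(15.7 cm²) × 3.98 m/s = 11.6 m/s.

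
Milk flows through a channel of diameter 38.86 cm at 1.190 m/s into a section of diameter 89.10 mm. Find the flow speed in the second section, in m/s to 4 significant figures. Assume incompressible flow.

Mass conservation (A₁v₁ = A₂v₂) gives v₂ = 1.190 × 1186/62.35 = 22.64 m/s.

v₂ = 22.64 m/s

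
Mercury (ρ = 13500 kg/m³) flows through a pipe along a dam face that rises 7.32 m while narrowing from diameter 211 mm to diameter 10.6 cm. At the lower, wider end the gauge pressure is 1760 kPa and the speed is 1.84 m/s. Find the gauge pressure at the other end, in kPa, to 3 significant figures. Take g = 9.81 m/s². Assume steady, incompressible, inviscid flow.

Continuity gives A₁v₁ = A₂v₂, so v₂ = (350 cm²)/(88.2 cm²) × 1.84 m/s = 7.29 m/s.
Energy conservation along the streamline gives P₂ = P₁ − ½ρ(v₂² − v₁²) − ρg(h₂ − h₁).
P₂ = 1760000 + ½·13500·(1.84² − 7.29²) − 13500·9.81·(+7.32) = 1760000 + (-336000) − (969000) = 455000 Pa.

455 kPa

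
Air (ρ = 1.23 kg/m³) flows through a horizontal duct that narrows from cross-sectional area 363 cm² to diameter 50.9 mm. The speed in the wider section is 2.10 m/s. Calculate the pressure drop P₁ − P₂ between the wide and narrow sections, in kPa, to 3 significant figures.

Mass conservation (A₁v₁ = A₂v₂) gives v₂ = 2.10 × 363/20.3 = 37.5 m/s.
Bernoulli (h₁ = h₂): P₁ − P₂ = ½ρ(v₂² − v₁²).
P₁ − P₂ = ½·1.23·(37.5² − 2.10²) = ½·1.23·1400 = 860 Pa.

ΔP = 0.860 kPa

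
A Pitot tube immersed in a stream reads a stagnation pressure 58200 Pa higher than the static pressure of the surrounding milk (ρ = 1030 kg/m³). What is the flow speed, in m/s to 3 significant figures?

Bernoulli between the free stream and the stagnation point: ½ρv² = P_stag − P_static.
v = √(2ΔP/ρ) = √(2·58200/1030) = 10.6 m/s.

v ≈ 10.6 m/s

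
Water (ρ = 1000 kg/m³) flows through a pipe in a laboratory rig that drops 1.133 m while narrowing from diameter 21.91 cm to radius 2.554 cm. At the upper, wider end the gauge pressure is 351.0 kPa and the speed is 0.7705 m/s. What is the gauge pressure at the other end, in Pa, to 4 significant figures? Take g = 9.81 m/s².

The volume flow rate is constant, so v₂ = (A₁/A₂)v₁ = (377.0/20.49)·0.7705 = 14.18 m/s.
Applying Bernoulli between the two ends and solving for P₂: P₂ = P₁ + ½ρ(v₁² − v₂²) − ρgΔh.
P₂ = 351000 + ½·1000·(0.7705² − 14.18²) − 1000·9.81·(−1.133) = 351000 + (-100200) − (-11110) = 261900 Pa.

P₂ = 261900 Pa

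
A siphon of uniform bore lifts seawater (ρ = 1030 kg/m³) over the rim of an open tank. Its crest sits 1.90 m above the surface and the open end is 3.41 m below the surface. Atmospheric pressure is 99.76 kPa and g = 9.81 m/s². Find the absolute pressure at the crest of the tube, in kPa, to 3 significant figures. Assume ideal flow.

From the surface to the outlet (both open to atmosphere, surface at rest): v = √(2g·h_out) = √(2·9.81·3.41) = 8.18 m/s.
The bore is uniform, so the speed at the crest is the same v. Bernoulli surface→crest: P_atm = P_top + ½ρv² + ρg·h_top.
P_top = 99760 − ½·1030·8.18² − 1030·9.81·1.90 = 46100 Pa.

46.1 kPa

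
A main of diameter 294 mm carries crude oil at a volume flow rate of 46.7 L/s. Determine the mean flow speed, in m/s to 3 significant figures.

v ≈ 0.688 m/s

Q = 46.7 L/s = 0.0467 m³/s.
v = Q/A = 0.0467 / 0.0679 = 0.688 m/s.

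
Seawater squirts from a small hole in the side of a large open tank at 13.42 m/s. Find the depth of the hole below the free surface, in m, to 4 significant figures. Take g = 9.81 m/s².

h ≈ 9.179 m

For a small hole in a large open tank, ½v² = gh, giving h = v²/(2g).
h = 13.42²/(2·9.81) = 180.1/19.62 = 9.179 m.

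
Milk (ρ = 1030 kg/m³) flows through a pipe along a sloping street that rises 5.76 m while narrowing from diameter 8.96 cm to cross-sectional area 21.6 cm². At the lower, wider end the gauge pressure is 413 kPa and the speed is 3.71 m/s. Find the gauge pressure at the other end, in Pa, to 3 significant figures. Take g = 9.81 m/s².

The volume flow rate is constant, so v₂ = (A₁/A₂)v₁ = (63.1/21.6)·3.71 = 10.8 m/s.
Bernoulli: P₁ + ½ρv₁² + ρg h₁ = P₂ + ½ρv₂² + ρg h₂, so P₂ = P₁ + ½ρ(v₁² − v₂²) − ρg(h₂ − h₁).
P₂ = 413000 + ½·1030·(3.71² − 10.8²) − 1030·9.81·(+5.76) = 413000 + (-53300) − (58200) = 301000 Pa.

P₂ ≈ 301000 Pa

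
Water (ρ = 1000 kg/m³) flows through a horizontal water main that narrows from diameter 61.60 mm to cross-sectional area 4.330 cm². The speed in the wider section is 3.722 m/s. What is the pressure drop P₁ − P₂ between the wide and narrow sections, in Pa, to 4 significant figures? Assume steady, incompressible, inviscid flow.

The volume flow rate is constant, so v₂ = (A₁/A₂)v₁ = (29.80/4.330)·3.722 = 25.62 m/s.
Bernoulli (h₁ = h₂): P₁ − P₂ = ½ρ(v₂² − v₁²).
P₁ − P₂ = ½·1000·(25.62² − 3.722²) = ½·1000·642.4 = 321200 Pa.

ΔP = 321200 Pa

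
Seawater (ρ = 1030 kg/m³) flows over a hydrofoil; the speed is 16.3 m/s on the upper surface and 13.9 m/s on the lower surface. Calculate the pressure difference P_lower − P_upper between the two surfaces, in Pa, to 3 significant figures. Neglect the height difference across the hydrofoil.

ΔP ≈ 37300 Pa

With negligible Δh, P + ½ρv² is constant, so P_low − P_up = ½ρ(v_up² − v_low²).
ΔP = ½·1030·(16.3² − 13.9²) = 37300 Pa.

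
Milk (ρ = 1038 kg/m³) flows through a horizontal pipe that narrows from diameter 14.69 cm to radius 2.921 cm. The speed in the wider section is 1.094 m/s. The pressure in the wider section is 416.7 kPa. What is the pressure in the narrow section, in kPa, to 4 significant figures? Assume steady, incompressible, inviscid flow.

Continuity gives A₁v₁ = A₂v₂, so v₂ = (169.5 cm²)/(26.80 cm²) × 1.094 m/s = 6.917 m/s.
Along the horizontal streamline, P + ½ρv² is constant.
P₂ = P₁ − ½ρ(v₂² − v₁²) = 416700 − ½·1038·(6.917² − 1.094²) = 416700 − 24210 = 392500 Pa.

392.5 kPa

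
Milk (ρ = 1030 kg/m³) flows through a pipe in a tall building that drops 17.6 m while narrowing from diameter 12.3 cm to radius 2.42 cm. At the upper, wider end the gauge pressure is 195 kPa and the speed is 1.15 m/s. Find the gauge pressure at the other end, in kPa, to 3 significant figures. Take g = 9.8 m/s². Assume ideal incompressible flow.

Continuity gives A₁v₁ = A₂v₂, so v₂ = (119 cm²)/(18.4 cm²) × 1.15 m/s = 7.43 m/s.
Energy conservation along the streamline gives P₂ = P₁ − ½ρ(v₂² − v₁²) − ρg(h₂ − h₁).
P₂ = 195000 + ½·1030·(1.15² − 7.43²) − 1030·9.8·(−17.6) = 195000 + (-27700) − (-178000) = 345000 Pa.

P₂ ≈ 345 kPa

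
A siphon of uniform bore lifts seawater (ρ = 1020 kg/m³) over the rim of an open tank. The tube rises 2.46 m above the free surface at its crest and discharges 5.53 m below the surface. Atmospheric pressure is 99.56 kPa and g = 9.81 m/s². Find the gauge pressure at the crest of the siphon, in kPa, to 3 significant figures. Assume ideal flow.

P_gauge ≈ -79.9 kPa

The outlet speed comes from Torricelli: v = √(2g·5.53) = 10.4 m/s.
The bore is uniform, so the speed at the crest is the same v. Bernoulli surface→crest: P_atm = P_top + ½ρv² + ρg·h_top.
P_top = 99560 − ½·1020·10.4² − 1020·9.81·2.46 = 19600 Pa. So P_gauge = P_top − P_atm = -79900 Pa.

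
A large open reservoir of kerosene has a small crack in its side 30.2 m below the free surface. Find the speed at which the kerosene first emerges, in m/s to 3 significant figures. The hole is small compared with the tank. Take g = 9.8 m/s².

Bernoulli from surface to hole (P equal, v_surface ≈ 0): v = √(2gh) = √(2×9.8×30.2) = 24.3 m/s.

24.3 m/s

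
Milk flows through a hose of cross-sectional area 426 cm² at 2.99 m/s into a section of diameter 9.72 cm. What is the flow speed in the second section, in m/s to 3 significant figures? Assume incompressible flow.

v₂ ≈ 17.2 m/s

By continuity, v₂ = v₁·A₁/A₂ = 2.99·(426/74.2) = 17.2 m/s.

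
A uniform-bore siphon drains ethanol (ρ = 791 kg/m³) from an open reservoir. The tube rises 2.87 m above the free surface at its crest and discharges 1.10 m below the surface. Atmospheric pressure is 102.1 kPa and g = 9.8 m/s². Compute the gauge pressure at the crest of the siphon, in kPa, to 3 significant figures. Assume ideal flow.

From the surface to the outlet (both open to atmosphere, surface at rest): v = √(2g·h_out) = √(2·9.8·1.10) = 4.64 m/s.
Continuity keeps v the same throughout the tube; from surface to crest, P_atm + 0 = P_top + ½ρv² + ρg·h_top.
P_top = 102100 − ½·791·4.64² − 791·9.8·2.87 = 71300 Pa. So P_gauge = P_top − P_atm = -30800 Pa.

P_gauge ≈ -30.8 kPa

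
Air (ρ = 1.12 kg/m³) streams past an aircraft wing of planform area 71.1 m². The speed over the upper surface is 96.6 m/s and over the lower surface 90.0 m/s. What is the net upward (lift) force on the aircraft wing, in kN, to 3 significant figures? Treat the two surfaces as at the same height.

From P + ½ρv² = const at equal height, P_low − P_up = ½ρ(v_up² − v_low²).
ΔP = ½·1.12·(96.6² − 90.0²) = 690 Pa.
Lift = ΔP · A = 690 × 71.1 = 49000 N.

F = 49.0 kN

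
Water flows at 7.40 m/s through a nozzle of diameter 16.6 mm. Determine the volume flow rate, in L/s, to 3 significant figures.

Q = A·v = 0.000216 m² × 7.40 m/s = 0.00160 m³/s.
Converting: 0.00160 m³/s × 1000 = 1.60 L/s.

Q = 1.60 L/s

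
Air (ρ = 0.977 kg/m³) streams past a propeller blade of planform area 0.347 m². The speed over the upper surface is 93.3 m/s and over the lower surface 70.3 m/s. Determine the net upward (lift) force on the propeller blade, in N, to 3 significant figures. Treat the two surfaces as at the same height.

With equal heights on the two surfaces, Bernoulli gives P_lower − P_upper = ½ρ(v_upper² − v_lower²).
ΔP = ½·0.977·(93.3² − 70.3²) = 1840 Pa.
Lift = ΔP · A = 1840 × 0.347 = 638 N.

F ≈ 638 N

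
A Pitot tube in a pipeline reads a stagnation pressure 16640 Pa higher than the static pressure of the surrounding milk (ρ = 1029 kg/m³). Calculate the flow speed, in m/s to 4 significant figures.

The dynamic pressure equals the rise in static pressure at the stagnation point: ΔP = ½ρv².
v = √(2ΔP/ρ) = √(2·16640/1029) = 5.687 m/s.

5.687 m/s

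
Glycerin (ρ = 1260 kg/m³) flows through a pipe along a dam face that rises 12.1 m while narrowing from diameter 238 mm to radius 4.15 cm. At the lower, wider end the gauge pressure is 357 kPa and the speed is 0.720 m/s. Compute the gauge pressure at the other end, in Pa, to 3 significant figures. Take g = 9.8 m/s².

P₂ = 186000 Pa

Mass conservation (A₁v₁ = A₂v₂) gives v₂ = 0.720 × 445/54.1 = 5.92 m/s.
Energy conservation along the streamline gives P₂ = P₁ − ½ρ(v₂² − v₁²) − ρg(h₂ − h₁).
P₂ = 357000 + ½·1260·(0.720² − 5.92²) − 1260·9.8·(+12.1) = 357000 + (-21800) − (149000) = 186000 Pa.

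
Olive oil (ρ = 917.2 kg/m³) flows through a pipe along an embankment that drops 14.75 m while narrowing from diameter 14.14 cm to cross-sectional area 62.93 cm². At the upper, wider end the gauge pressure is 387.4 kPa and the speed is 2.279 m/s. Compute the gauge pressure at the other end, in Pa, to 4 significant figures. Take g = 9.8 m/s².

Mass conservation (A₁v₁ = A₂v₂) gives v₂ = 2.279 × 157.0/62.93 = 5.687 m/s.
Bernoulli: P₁ + ½ρv₁² + ρg h₁ = P₂ + ½ρv₂² + ρg h₂, so P₂ = P₁ + ½ρ(v₁² − v₂²) − ρg(h₂ − h₁).
P₂ = 387400 + ½·917.2·(2.279² − 5.687²) − 917.2·9.8·(−14.75) = 387400 + (-12450) − (-132600) = 507500 Pa.

507500 Pa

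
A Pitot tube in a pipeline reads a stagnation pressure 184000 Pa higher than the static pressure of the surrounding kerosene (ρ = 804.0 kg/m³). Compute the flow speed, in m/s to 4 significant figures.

At the stagnation point the flow is brought to rest, so Bernoulli gives P_stag − P_static = ½ρv².
v = √(2ΔP/ρ) = √(2·184000/804.0) = 21.39 m/s.

v ≈ 21.39 m/s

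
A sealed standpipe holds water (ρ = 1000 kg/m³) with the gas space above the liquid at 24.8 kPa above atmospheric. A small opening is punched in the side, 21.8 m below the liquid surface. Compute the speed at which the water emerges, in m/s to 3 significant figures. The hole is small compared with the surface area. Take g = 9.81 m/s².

21.8 m/s

Take point 1 at the surface (v₁ ≈ 0) and point 2 at the hole (at atmospheric pressure). Bernoulli: P₁ + ρg h = P_atm + ½ρv₂².
With P₁ − P_atm = 24800 Pa, v₂ = √(2gh + 2ΔP/ρ) = √(2·9.81·21.8 + 2·24800/1000) = 21.8 m/s.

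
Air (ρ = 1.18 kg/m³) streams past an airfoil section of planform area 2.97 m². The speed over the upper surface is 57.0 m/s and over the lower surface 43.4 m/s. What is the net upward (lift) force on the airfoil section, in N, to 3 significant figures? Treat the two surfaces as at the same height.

F = 2390 N

With equal heights on the two surfaces, Bernoulli gives P_lower − P_upper = ½ρ(v_upper² − v_lower²).
ΔP = ½·1.18·(57.0² − 43.4²) = 806 Pa.
Lift = ΔP · A = 806 × 2.97 = 2390 N.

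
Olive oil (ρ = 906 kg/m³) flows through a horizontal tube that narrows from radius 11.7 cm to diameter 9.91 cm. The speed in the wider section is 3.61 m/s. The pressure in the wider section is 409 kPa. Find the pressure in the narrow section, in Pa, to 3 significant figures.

P₂ ≈ 231000 Pa

Mass conservation (A₁v₁ = A₂v₂) gives v₂ = 3.61 × 430/77.1 = 20.1 m/s.
The pipe is horizontal, so Bernoulli reduces to P₁ + ½ρv₁² = P₂ + ½ρv₂².
P₂ = P₁ − ½ρ(v₂² − v₁²) = 409000 − ½·906·(20.1² − 3.61²) = 409000 − 178000 = 231000 Pa.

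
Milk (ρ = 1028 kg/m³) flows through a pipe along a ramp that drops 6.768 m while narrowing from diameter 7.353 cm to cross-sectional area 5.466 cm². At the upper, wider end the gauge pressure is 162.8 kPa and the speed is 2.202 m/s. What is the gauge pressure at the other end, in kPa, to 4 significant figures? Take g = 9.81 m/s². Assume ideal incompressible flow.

P₂ = 83.13 kPa

By continuity, v₂ = v₁·A₁/A₂ = 2.202·(42.46/5.466) = 17.11 m/s.
Energy conservation along the streamline gives P₂ = P₁ − ½ρ(v₂² − v₁²) − ρg(h₂ − h₁).
P₂ = 162800 + ½·1028·(2.202² − 17.11²) − 1028·9.81·(−6.768) = 162800 + (-147900) − (-68250) = 83130 Pa.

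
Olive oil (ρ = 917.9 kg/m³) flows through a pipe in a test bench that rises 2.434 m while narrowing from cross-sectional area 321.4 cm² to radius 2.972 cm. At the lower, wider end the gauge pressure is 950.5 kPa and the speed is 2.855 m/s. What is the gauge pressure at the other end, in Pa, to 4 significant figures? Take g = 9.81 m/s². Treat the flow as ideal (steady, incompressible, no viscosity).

P₂ ≈ 430500 Pa

Continuity gives A₁v₁ = A₂v₂, so v₂ = (321.4 cm²)/(27.75 cm²) × 2.855 m/s = 33.07 m/s.
Applying Bernoulli between the two ends and solving for P₂: P₂ = P₁ + ½ρ(v₁² − v₂²) − ρgΔh.
P₂ = 950500 + ½·917.9·(2.855² − 33.07²) − 917.9·9.81·(+2.434) = 950500 + (-498100) − (21920) = 430500 Pa.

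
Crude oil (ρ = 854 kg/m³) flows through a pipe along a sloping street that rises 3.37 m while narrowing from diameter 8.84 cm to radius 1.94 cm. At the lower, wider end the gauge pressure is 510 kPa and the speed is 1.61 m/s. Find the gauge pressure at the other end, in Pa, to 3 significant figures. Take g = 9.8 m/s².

P₂ ≈ 453000 Pa

By continuity, v₂ = v₁·A₁/A₂ = 1.61·(61.4/11.8) = 8.36 m/s.
Energy conservation along the streamline gives P₂ = P₁ − ½ρ(v₂² − v₁²) − ρg(h₂ − h₁).
P₂ = 510000 + ½·854·(1.61² − 8.36²) − 854·9.8·(+3.37) = 510000 + (-28700) − (28200) = 453000 Pa.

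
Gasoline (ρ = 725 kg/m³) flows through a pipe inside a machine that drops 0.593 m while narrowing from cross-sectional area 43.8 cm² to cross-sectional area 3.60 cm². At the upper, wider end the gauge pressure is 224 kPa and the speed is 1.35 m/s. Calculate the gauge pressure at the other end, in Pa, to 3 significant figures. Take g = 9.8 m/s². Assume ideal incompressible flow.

Continuity gives A₁v₁ = A₂v₂, so v₂ = (43.8 cm²)/(3.60 cm²) × 1.35 m/s = 16.4 m/s.
Applying Bernoulli between the two ends and solving for P₂: P₂ = P₁ + ½ρ(v₁² − v₂²) − ρgΔh.
P₂ = 224000 + ½·725·(1.35² − 16.4²) − 725·9.8·(−0.593) = 224000 + (-97100) − (-4210) = 131000 Pa.

P₂ ≈ 131000 Pa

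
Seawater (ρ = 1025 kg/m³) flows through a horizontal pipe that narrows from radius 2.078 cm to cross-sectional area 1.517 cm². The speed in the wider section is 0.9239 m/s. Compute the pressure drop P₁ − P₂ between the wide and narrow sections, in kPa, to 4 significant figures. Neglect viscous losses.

By continuity, v₂ = v₁·A₁/A₂ = 0.9239·(13.57/1.517) = 8.262 m/s.
With no height change, Bernoulli's equation is P₁ + ½ρv₁² = P₂ + ½ρv₂².
P₁ − P₂ = ½·1025·(8.262² − 0.9239²) = ½·1025·67.41 = 34550 Pa.

ΔP ≈ 34.55 kPa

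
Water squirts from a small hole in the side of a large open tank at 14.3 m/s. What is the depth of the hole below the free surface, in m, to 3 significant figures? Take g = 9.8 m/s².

h = 10.4 m

For a small hole in a large open tank, ½v² = gh, giving h = v²/(2g).
h = 14.3²/(2·9.8) = 204/19.60 = 10.4 m.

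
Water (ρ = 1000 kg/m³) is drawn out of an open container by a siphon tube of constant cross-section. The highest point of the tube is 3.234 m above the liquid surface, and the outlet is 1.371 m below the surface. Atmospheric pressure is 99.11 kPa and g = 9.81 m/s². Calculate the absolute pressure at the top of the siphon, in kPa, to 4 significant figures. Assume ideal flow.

53.93 kPa

Bernoulli surface→outlet gives ½v² = g·h_out, so v = √(2·9.81·1.371) = 5.186 m/s.
Continuity keeps v the same throughout the tube; from surface to crest, P_atm + 0 = P_top + ½ρv² + ρg·h_top.
P_top = 99110 − ½·1000·5.186² − 1000·9.81·3.234 = 53930 Pa.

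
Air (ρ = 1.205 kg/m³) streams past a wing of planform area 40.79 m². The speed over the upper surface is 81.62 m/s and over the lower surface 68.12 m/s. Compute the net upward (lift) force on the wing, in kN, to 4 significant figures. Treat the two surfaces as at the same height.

With equal heights on the two surfaces, Bernoulli gives P_lower − P_upper = ½ρ(v_upper² − v_lower²).
ΔP = ½·1.205·(81.62² − 68.12²) = 1218 Pa.
Lift = ΔP · A = 1218 × 40.79 = 49680 N.

F ≈ 49.68 kN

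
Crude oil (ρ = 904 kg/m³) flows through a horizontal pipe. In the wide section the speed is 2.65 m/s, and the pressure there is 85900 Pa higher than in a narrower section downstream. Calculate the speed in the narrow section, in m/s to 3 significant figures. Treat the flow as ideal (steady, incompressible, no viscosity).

v₂ ≈ 14.0 m/s

Horizontal Bernoulli: P₁ + ½ρv₁² = P₂ + ½ρv₂², so v₂² = v₁² + 2(P₁ − P₂)/ρ.
v₂ = √(2.65² + 2·85900/904) = √(7.02 + 190) = 14.0 m/s.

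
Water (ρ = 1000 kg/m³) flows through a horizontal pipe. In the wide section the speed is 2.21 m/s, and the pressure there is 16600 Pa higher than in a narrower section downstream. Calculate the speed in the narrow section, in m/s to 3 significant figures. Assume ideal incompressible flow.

With h₁ = h₂, rearranging Bernoulli gives v₂ = √(v₁² + 2ΔP/ρ).
v₂ = √(2.21² + 2·16600/1000) = √(4.88 + 33.2) = 6.17 m/s.

v₂ ≈ 6.17 m/s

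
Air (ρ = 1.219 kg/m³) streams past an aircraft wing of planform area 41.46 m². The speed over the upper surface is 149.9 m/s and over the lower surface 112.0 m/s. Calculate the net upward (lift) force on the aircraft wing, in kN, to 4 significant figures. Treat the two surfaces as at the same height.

250.8 kN

With equal heights on the two surfaces, Bernoulli gives P_lower − P_upper = ½ρ(v_upper² − v_lower²).
ΔP = ½·1.219·(149.9² − 112.0²) = 6050 Pa.
Lift = ΔP · A = 6050 × 41.46 = 250800 N.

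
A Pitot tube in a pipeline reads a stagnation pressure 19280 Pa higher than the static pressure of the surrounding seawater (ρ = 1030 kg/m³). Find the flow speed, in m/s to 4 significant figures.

v = 6.119 m/s

At the stagnation point the flow is brought to rest, so Bernoulli gives P_stag − P_static = ½ρv².
v = √(2ΔP/ρ) = √(2·19280/1030) = 6.119 m/s.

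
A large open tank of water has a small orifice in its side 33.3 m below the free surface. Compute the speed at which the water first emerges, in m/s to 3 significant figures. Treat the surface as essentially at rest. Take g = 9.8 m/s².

The surface is effectively still and both ends are open, so ½v² = gh and v = √(2·9.8·33.3) = 25.5 m/s.

v ≈ 25.5 m/s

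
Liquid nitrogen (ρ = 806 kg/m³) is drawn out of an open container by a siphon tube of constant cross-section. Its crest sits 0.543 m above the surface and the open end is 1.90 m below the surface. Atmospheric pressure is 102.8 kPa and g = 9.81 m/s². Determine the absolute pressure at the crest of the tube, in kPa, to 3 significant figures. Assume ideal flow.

The outlet speed comes from Torricelli: v = √(2g·1.90) = 6.11 m/s.
Continuity keeps v the same throughout the tube; from surface to crest, P_atm + 0 = P_top + ½ρv² + ρg·h_top.
P_top = 102800 − ½·806·6.11² − 806·9.81·0.543 = 83500 Pa.

P_top ≈ 83.5 kPa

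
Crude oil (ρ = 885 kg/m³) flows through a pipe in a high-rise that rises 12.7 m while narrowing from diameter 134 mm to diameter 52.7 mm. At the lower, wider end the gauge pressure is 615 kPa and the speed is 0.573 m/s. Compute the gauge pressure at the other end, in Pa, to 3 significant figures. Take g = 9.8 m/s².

P₂ = 499000 Pa

Continuity gives A₁v₁ = A₂v₂, so v₂ = (141 cm²)/(21.8 cm²) × 0.573 m/s = 3.70 m/s.
Energy conservation along the streamline gives P₂ = P₁ − ½ρ(v₂² − v₁²) − ρg(h₂ − h₁).
P₂ = 615000 + ½·885·(0.573² − 3.70²) − 885·9.8·(+12.7) = 615000 + (-5930) − (110000) = 499000 Pa.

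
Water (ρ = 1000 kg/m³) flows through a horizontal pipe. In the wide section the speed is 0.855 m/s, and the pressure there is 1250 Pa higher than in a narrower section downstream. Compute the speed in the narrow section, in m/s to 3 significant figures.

1.80 m/s

Horizontal Bernoulli: P₁ + ½ρv₁² = P₂ + ½ρv₂², so v₂² = v₁² + 2(P₁ − P₂)/ρ.
v₂ = √(0.855² + 2·1250/1000) = √(0.731 + 2.50) = 1.80 m/s.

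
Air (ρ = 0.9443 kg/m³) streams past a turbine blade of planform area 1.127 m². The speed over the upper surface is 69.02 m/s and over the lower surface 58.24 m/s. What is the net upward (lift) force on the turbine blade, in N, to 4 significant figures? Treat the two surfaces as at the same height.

F = 730.0 N

With equal heights on the two surfaces, Bernoulli gives P_lower − P_upper = ½ρ(v_upper² − v_lower²).
ΔP = ½·0.9443·(69.02² − 58.24²) = 647.7 Pa.
Lift = ΔP · A = 647.7 × 1.127 = 730.0 N.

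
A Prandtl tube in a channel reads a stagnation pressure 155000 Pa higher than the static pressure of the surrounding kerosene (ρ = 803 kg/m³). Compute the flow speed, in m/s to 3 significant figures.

At the stagnation point the flow is brought to rest, so Bernoulli gives P_stag − P_static = ½ρv².
v = √(2ΔP/ρ) = √(2·155000/803) = 19.6 m/s.

v ≈ 19.6 m/s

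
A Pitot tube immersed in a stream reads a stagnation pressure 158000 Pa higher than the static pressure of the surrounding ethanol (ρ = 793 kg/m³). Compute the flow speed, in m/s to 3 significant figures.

At the stagnation point the flow is brought to rest, so Bernoulli gives P_stag − P_static = ½ρv².
v = √(2ΔP/ρ) = √(2·158000/793) = 20.0 m/s.

v ≈ 20.0 m/s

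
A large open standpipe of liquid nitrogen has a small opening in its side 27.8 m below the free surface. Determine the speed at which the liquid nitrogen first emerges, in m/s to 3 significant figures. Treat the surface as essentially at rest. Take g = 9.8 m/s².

With the surface at rest and both surface and jet at atmospheric pressure, Bernoulli gives ρg h = ½ρv², so v = √(2gh) = √(2·9.8·27.8) = 23.3 m/s.

v = 23.3 m/s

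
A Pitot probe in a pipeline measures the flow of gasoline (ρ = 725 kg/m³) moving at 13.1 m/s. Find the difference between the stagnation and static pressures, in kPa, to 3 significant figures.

62.2 kPa

At the stagnation point the flow is brought to rest, so Bernoulli gives P_stag − P_static = ½ρv².
ΔP = ½·725·13.1² = 62200 Pa.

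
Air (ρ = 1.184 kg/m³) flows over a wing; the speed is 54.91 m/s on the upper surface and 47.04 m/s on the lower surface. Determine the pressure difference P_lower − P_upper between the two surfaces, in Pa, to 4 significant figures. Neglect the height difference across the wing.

With negligible Δh, P + ½ρv² is constant, so P_low − P_up = ½ρ(v_up² − v_low²).
ΔP = ½·1.184·(54.91² − 47.04²) = 475.0 Pa.

ΔP = 475.0 Pa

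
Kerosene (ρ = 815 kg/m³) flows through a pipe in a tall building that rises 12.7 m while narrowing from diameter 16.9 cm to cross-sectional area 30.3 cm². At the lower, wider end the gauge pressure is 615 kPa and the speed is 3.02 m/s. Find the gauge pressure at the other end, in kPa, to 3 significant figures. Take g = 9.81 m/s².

The volume flow rate is constant, so v₂ = (A₁/A₂)v₁ = (224/30.3)·3.02 = 22.4 m/s.
Applying Bernoulli between the two ends and solving for P₂: P₂ = P₁ + ½ρ(v₁² − v₂²) − ρgΔh.
P₂ = 615000 + ½·815·(3.02² − 22.4²) − 815·9.81·(+12.7) = 615000 + (-200000) − (102000) = 313000 Pa.

313 kPa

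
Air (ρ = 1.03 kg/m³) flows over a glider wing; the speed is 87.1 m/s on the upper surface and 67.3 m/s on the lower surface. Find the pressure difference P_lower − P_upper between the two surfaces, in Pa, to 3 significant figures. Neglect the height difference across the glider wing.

Bernoulli (same height): P_lower − P_upper = ½ρ(v_upper² − v_lower²).
ΔP = ½·1.03·(87.1² − 67.3²) = 1570 Pa.

ΔP = 1570 Pa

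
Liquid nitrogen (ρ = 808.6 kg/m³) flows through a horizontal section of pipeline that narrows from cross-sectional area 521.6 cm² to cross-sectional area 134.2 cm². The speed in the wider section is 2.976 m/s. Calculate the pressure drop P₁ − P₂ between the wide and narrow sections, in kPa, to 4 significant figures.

The volume flow rate is constant, so v₂ = (A₁/A₂)v₁ = (521.6/134.2)·2.976 = 11.57 m/s.
Bernoulli (h₁ = h₂): P₁ − P₂ = ½ρ(v₂² − v₁²).
P₁ − P₂ = ½·808.6·(11.57² − 2.976²) = ½·808.6·124.9 = 50510 Pa.

ΔP ≈ 50.51 kPa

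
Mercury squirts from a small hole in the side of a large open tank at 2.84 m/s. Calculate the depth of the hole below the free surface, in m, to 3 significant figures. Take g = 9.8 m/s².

h = 0.412 m

For a small hole in a large open tank, ½v² = gh, giving h = v²/(2g).
h = 2.84²/(2·9.8) = 8.07/19.60 = 0.412 m.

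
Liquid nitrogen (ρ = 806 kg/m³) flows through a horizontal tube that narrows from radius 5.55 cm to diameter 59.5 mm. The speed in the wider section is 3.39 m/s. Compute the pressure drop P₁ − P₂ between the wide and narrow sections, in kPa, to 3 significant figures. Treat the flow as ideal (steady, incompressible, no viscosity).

51.5 kPa

Continuity gives A₁v₁ = A₂v₂, so v₂ = (96.8 cm²)/(27.8 cm²) × 3.39 m/s = 11.8 m/s.
The pipe is horizontal, so Bernoulli reduces to P₁ + ½ρv₁² = P₂ + ½ρv₂².
P₁ − P₂ = ½·806·(11.8² − 3.39²) = ½·806·128 = 51500 Pa.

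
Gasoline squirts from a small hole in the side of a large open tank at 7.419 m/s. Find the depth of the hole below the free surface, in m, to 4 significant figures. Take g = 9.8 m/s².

2.808 m

Inverting v = √(2gh) gives h = v² / 2g.
h = 7.419²/(2·9.8) = 55.04/19.60 = 2.808 m.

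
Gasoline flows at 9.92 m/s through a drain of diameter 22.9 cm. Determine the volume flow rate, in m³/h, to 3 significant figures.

Q = 1470 m³/h

Q = A·v = 0.0412 m² × 9.92 m/s = 0.409 m³/s.
Converting: 0.409 m³/s × 3600 = 1470 m³/h.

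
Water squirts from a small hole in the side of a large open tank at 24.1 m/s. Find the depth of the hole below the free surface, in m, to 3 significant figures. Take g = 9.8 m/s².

h ≈ 29.6 m

Torricelli: v = √(2gh), so h = v²/(2g).
h = 24.1²/(2·9.8) = 581/19.60 = 29.6 m.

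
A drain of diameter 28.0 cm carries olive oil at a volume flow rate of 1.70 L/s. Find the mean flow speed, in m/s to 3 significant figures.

Q = 1.70 L/s = 0.00170 m³/s.
v = Q/A = 0.00170 / 0.0616 = 0.0276 m/s.

v ≈ 0.0276 m/s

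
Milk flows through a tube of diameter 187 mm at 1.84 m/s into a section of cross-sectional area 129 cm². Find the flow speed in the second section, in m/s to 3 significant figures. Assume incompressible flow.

Mass conservation (A₁v₁ = A₂v₂) gives v₂ = 1.84 × 275/129 = 3.92 m/s.

v₂ ≈ 3.92 m/s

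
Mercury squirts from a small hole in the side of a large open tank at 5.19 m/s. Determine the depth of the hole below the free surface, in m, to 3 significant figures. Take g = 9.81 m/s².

h = 1.37 m

For a small hole in a large open tank, ½v² = gh, giving h = v²/(2g).
h = 5.19²/(2·9.81) = 26.9/19.62 = 1.37 m.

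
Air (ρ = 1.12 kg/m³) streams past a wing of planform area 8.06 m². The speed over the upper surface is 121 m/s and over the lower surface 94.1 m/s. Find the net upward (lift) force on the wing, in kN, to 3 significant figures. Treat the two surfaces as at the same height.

With equal heights on the two surfaces, Bernoulli gives P_lower − P_upper = ½ρ(v_upper² − v_lower²).
ΔP = ½·1.12·(121² − 94.1²) = 3240 Pa.
Lift = ΔP · A = 3240 × 8.06 = 26100 N.

F = 26.1 kN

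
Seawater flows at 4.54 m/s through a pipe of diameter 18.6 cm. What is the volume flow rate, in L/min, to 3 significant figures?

Q = A·v = 0.0272 m² × 4.54 m/s = 0.123 m³/s.
Converting: 0.123 m³/s × 60000 = 7400 L/min.

Q ≈ 7400 L/min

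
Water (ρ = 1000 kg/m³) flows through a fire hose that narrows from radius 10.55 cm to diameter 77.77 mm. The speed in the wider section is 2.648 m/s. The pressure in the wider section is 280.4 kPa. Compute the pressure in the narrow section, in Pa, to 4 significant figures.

93930 Pa

By continuity, v₂ = v₁·A₁/A₂ = 2.648·(349.7/47.50) = 19.49 m/s.
Bernoulli (h₁ = h₂): P₁ − P₂ = ½ρ(v₂² − v₁²).
P₂ = P₁ − ½ρ(v₂² − v₁²) = 280400 − ½·1000·(19.49² − 2.648²) = 280400 − 186500 = 93930 Pa.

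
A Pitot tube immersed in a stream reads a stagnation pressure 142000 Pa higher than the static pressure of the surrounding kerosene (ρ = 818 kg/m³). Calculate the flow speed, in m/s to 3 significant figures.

The dynamic pressure equals the rise in static pressure at the stagnation point: ΔP = ½ρv².
v = √(2ΔP/ρ) = √(2·142000/818) = 18.6 m/s.

v ≈ 18.6 m/s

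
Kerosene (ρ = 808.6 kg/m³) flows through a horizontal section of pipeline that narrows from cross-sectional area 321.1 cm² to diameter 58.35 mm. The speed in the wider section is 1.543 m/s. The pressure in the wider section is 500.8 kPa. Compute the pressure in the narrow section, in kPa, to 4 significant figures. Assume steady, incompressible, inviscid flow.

P₂ ≈ 363.0 kPa

The volume flow rate is constant, so v₂ = (A₁/A₂)v₁ = (321.1/26.74)·1.543 = 18.53 m/s.
Bernoulli (h₁ = h₂): P₁ − P₂ = ½ρ(v₂² − v₁²).
P₂ = P₁ − ½ρ(v₂² − v₁²) = 500800 − ½·808.6·(18.53² − 1.543²) = 500800 − 137800 = 363000 Pa.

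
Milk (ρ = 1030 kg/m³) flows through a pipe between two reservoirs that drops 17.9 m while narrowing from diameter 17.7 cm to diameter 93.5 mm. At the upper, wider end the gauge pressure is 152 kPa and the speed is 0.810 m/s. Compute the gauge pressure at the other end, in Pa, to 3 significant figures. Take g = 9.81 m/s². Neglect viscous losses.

Mass conservation (A₁v₁ = A₂v₂) gives v₂ = 0.810 × 246/68.7 = 2.90 m/s.
Bernoulli: P₁ + ½ρv₁² + ρg h₁ = P₂ + ½ρv₂² + ρg h₂, so P₂ = P₁ + ½ρ(v₁² − v₂²) − ρg(h₂ − h₁).
P₂ = 152000 + ½·1030·(0.810² − 2.90²) − 1030·9.81·(−17.9) = 152000 + (-4000) − (-181000) = 329000 Pa.

P₂ ≈ 329000 Pa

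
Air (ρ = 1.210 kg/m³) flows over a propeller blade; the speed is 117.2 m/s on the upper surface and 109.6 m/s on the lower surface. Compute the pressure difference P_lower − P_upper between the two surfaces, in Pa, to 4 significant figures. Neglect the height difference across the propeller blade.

1043 Pa

The pressure is lower where the speed is higher: ΔP = ½ρ(v_up² − v_low²).
ΔP = ½·1.210·(117.2² − 109.6²) = 1043 Pa.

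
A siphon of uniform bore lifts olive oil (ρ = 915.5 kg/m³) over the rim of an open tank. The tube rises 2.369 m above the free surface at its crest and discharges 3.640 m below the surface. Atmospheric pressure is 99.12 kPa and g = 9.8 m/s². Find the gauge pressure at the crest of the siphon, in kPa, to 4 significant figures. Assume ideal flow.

-53.91 kPa

From the surface to the outlet (both open to atmosphere, surface at rest): v = √(2g·h_out) = √(2·9.8·3.640) = 8.447 m/s.
Continuity keeps v the same throughout the tube; from surface to crest, P_atm + 0 = P_top + ½ρv² + ρg·h_top.
P_top = 99120 − ½·915.5·8.447² − 915.5·9.8·2.369 = 45210 Pa. So P_gauge = P_top − P_atm = -53910 Pa.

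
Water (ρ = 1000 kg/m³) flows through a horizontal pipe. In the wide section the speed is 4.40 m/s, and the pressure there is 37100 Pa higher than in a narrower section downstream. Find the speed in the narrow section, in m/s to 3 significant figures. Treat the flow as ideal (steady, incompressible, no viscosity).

v₂ ≈ 9.67 m/s

Along the level pipe P + ½ρv² is conserved, hence v₂² = v₁² + 2(P₁ − P₂)/ρ.
v₂ = √(4.40² + 2·37100/1000) = √(19.4 + 74.2) = 9.67 m/s.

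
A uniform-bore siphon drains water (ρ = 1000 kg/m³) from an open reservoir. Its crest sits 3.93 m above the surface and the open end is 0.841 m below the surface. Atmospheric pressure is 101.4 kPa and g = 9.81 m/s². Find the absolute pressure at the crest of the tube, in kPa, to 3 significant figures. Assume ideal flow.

Bernoulli surface→outlet gives ½v² = g·h_out, so v = √(2·9.81·0.841) = 4.06 m/s.
The bore is uniform, so the speed at the crest is the same v. Bernoulli surface→crest: P_atm = P_top + ½ρv² + ρg·h_top.
P_top = 101400 − ½·1000·4.06² − 1000·9.81·3.93 = 54600 Pa.

P_top = 54.6 kPa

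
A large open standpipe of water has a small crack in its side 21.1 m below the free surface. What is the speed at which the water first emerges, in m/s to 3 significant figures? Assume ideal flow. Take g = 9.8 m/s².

Torricelli's result v = √(2gh) gives v = √(2·9.8·21.1) = 20.3 m/s.

v = 20.3 m/s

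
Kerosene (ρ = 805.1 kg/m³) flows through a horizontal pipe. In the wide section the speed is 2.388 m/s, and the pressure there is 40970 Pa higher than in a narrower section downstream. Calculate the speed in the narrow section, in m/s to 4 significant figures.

Along the level pipe P + ½ρv² is conserved, hence v₂² = v₁² + 2(P₁ − P₂)/ρ.
v₂ = √(2.388² + 2·40970/805.1) = √(5.703 + 101.8) = 10.37 m/s.

v₂ = 10.37 m/s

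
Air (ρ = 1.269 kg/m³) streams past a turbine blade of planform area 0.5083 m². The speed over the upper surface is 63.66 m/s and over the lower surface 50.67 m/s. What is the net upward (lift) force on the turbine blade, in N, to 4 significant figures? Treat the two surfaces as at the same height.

F ≈ 479.0 N

From P + ½ρv² = const at equal height, P_low − P_up = ½ρ(v_up² − v_low²).
ΔP = ½·1.269·(63.66² − 50.67²) = 942.3 Pa.
Lift = ΔP · A = 942.3 × 0.5083 = 479.0 N.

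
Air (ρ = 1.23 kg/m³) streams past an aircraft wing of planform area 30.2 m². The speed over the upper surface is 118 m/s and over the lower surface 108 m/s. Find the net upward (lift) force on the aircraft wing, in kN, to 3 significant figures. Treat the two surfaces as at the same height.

F ≈ 42.0 kN

From P + ½ρv² = const at equal height, P_low − P_up = ½ρ(v_up² − v_low²).
ΔP = ½·1.23·(118² − 108²) = 1390 Pa.
Lift = ΔP · A = 1390 × 30.2 = 42000 N.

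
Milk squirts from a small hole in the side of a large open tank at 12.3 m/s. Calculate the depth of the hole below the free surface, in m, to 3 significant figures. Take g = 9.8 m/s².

h = 7.72 m

For a small hole in a large open tank, ½v² = gh, giving h = v²/(2g).
h = 12.3²/(2·9.8) = 151/19.60 = 7.72 m.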